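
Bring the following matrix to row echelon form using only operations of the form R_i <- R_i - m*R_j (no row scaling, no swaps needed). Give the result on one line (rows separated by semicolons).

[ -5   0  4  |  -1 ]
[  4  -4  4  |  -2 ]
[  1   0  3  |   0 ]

Forward elimination:
R2 <- R2 - (-4/5)*R1:  [     0     -4   36/5  -14/5 ]
R3 <- R3 - (-1/5)*R1:  [    0     0  19/5  -1/5 ]
Row echelon form:
[ -5   0     4  |     -1 ]
[  0  -4  36/5  |  -14/5 ]
[  0   0  19/5  |   -1/5 ]

REF = [-5 0 4 -1; 0 -4 36/5 -14/5; 0 0 19/5 -1/5]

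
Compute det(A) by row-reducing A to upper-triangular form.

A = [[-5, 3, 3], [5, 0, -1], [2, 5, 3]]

det(A) = -1

Forward elimination:
R2 <- R2 - (-1)*R1:  [ 0  3  2 ]
R3 <- R3 - (-2/5)*R1:  [    0  31/5  21/5 ]
R3 <- R3 - (31/15)*R2:  [    0     0  1/15 ]
Upper-triangular form:
[ -5  3     3 ]
[  0  3     2 ]
[  0  0  1/15 ]
det(A) = (-1)^0 * (-5) * (3) * (1/15) = -1  (0 row swaps -> sign +1)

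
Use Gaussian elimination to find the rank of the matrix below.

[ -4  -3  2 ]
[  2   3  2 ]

Row reduction:
R2 <- R2 - (-1/2)*R1:  [   0  3/2    3 ]
Row echelon form:
[ -4   -3  2 ]
[  0  3/2  3 ]
Nonzero rows / pivot columns: 2

rank(A) = 2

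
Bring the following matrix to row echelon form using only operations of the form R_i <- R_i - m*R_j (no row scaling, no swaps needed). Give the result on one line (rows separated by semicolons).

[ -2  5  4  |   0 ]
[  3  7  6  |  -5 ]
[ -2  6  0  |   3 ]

Forward elimination:
R2 <- R2 - (-3/2)*R1:  [    0  29/2    12    -5 ]
R3 <- R3 - (1)*R1:  [  0   1  -4   3 ]
R3 <- R3 - (2/29)*R2:  [       0        0  -140/29    97/29 ]
Row echelon form:
[ -2     5        4  |      0 ]
[  0  29/2       12  |     -5 ]
[  0     0  -140/29  |  97/29 ]

REF = [-2 5 4 0; 0 29/2 12 -5; 0 0 -140/29 97/29]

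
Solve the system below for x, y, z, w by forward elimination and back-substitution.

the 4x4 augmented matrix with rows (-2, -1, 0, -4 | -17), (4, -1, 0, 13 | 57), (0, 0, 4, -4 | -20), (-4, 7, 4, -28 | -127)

(1, -1, -1, 4)

Forward elimination on [A|b]:
R2 <- R2 - (-2)*R1:  [  0  -3   0   5  23 ]
R4 <- R4 - (2)*R1:  [   0    9    4  -20  -93 ]
R4 <- R4 - (-3)*R2:  [   0    0    4   -5  -24 ]
R4 <- R4 - (1)*R3:  [  0   0   0  -1  -4 ]
Row echelon form:
[ -2  -1  0  -4  |  -17 ]
[  0  -3  0   5  |   23 ]
[  0   0  4  -4  |  -20 ]
[  0   0  0  -1  |   -4 ]
Back-substitution:
w = (-4) / -1 = 4
z = (-20 - (-4)*(4)) / 4 = -1
y = (23 - (5)*(4)) / -3 = -1
x = (-17 - (-1)*(-1) - (-4)*(4)) / -2 = 1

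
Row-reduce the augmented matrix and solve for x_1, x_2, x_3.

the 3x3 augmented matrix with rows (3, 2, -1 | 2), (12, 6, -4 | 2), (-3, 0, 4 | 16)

Forward elimination on [A|b]:
R2 <- R2 - (4)*R1:  [  0  -2   0  -6 ]
R3 <- R3 - (-1)*R1:  [  0   2   3  18 ]
R3 <- R3 - (-1)*R2:  [  0   0   3  12 ]
Row echelon form:
[ 3   2  -1  |   2 ]
[ 0  -2   0  |  -6 ]
[ 0   0   3  |  12 ]
Back-substitution:
x_3 = (12) / 3 = 4
x_2 = (-6) / -2 = 3
x_1 = (2 - (2)*(3) - (-1)*(4)) / 3 = 0

(0, 3, 4)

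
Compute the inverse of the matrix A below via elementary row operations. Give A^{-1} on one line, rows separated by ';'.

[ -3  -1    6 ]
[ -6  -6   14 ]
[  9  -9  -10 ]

Gauss-Jordan on [A | I]:
R1 <- (1/-3)*R1:  [    1   1/3    -2  |  -1/3     0     0 ]
R2 <- R2 - (-6)*R1:  [  0  -4   2  |  -2   1   0 ]
R3 <- R3 - (9)*R1:  [   0  -12    8  |    3    0    1 ]
R2 <- (1/-4)*R2:  [    0     1  -1/2  |   1/2  -1/4     0 ]
R1 <- R1 - (1/3)*R2:  [     1      0  -11/6  |   -1/2   1/12      0 ]
R3 <- R3 - (-12)*R2:  [  0   0   2  |   9  -3   1 ]
R3 <- (1/2)*R3:  [    0     0     1  |   9/2  -3/2   1/2 ]
R1 <- R1 - (-11/6)*R3:  [     1      0      0  |   31/4   -8/3  11/12 ]
R2 <- R2 - (-1/2)*R3:  [    0     1     0  |  11/4    -1   1/4 ]
Right block of [I | A^{-1}] is the inverse:
[ 31/4  -8/3  11/12 ]
[ 11/4    -1    1/4 ]
[  9/2  -3/2    1/2 ]

inverse = [31/4 -8/3 11/12; 11/4 -1 1/4; 9/2 -3/2 1/2]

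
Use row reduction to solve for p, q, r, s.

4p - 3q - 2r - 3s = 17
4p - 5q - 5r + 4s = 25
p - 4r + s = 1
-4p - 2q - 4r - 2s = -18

Forward elimination on [A|b]:
R2 <- R2 - (1)*R1:  [  0  -2  -3   7   8 ]
R3 <- R3 - (1/4)*R1:  [     0    3/4   -7/2    7/4  -13/4 ]
R4 <- R4 - (-1)*R1:  [  0  -5  -6  -5  -1 ]
R3 <- R3 - (-3/8)*R2:  [     0      0  -37/8   35/8   -1/4 ]
R4 <- R4 - (5/2)*R2:  [     0      0    3/2  -45/2    -21 ]
R4 <- R4 - (-12/37)*R3:  [       0        0        0  -780/37  -780/37 ]
Row echelon form:
[ 4  -3     -2       -3  |       17 ]
[ 0  -2     -3        7  |        8 ]
[ 0   0  -37/8     35/8  |     -1/4 ]
[ 0   0      0  -780/37  |  -780/37 ]
Back-substitution:
s = (-780/37) / (-780/37) = 1
r = (-1/4 - (35/8)*(1)) / (-37/8) = 1
q = (8 - (-3)*(1) - (7)*(1)) / -2 = -2
p = (17 - (-3)*(-2) - (-2)*(1) - (-3)*(1)) / 4 = 4

(4, -2, 1, 1)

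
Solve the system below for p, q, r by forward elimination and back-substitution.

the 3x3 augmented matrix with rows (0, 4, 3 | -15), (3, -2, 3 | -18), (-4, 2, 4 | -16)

(-1, 0, -5)

Forward elimination on [A|b]:
R1 <-> R2   (pivot in column 1 was zero)
[  3  -2  3  -18 ]
[  0   4  3  -15 ]
[ -4   2  4  -16 ]
R3 <- R3 - (-4/3)*R1:  [    0  -2/3     8   -40 ]
R3 <- R3 - (-1/6)*R2:  [     0      0   17/2  -85/2 ]
Row echelon form:
[ 3  -2     3  |    -18 ]
[ 0   4     3  |    -15 ]
[ 0   0  17/2  |  -85/2 ]
Back-substitution:
r = (-85/2) / (17/2) = -5
q = (-15 - (3)*(-5)) / 4 = 0
p = (-18 - (-2)*(0) - (3)*(-5)) / 3 = -1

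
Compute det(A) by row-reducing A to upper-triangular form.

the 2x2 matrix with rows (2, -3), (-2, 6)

Forward elimination:
R2 <- R2 - (-1)*R1:  [ 0  3 ]
Upper-triangular form:
[ 2  -3 ]
[ 0   3 ]
det(A) = (-1)^0 * (2) * (3) = 6  (0 row swaps -> sign +1)

det(A) = 6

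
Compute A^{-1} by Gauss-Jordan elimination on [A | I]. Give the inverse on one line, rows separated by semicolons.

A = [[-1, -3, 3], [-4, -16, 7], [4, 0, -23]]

inverse = [23 -69/16 27/16; -4 11/16 -5/16; 4 -3/4 1/4]

Gauss-Jordan on [A | I]:
R1 <- (1/-1)*R1:  [  1   3  -3  |  -1   0   0 ]
R2 <- R2 - (-4)*R1:  [  0  -4  -5  |  -4   1   0 ]
R3 <- R3 - (4)*R1:  [   0  -12  -11  |    4    0    1 ]
R2 <- (1/-4)*R2:  [    0     1   5/4  |     1  -1/4     0 ]
R1 <- R1 - (3)*R2:  [     1      0  -27/4  |     -4    3/4      0 ]
R3 <- R3 - (-12)*R2:  [  0   0   4  |  16  -3   1 ]
R3 <- (1/4)*R3:  [    0     0     1  |     4  -3/4   1/4 ]
R1 <- R1 - (-27/4)*R3:  [      1       0       0  |      23  -69/16   27/16 ]
R2 <- R2 - (5/4)*R3:  [     0      1      0  |     -4  11/16  -5/16 ]
Right block of [I | A^{-1}] is the inverse:
[ 23  -69/16  27/16 ]
[ -4   11/16  -5/16 ]
[  4    -3/4    1/4 ]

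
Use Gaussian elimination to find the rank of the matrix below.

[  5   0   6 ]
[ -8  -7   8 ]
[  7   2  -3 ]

Row reduction:
R2 <- R2 - (-8/5)*R1:  [    0    -7  88/5 ]
R3 <- R3 - (7/5)*R1:  [     0      2  -57/5 ]
R3 <- R3 - (-2/7)*R2:  [       0        0  -223/35 ]
Row echelon form:
[ 5   0        6 ]
[ 0  -7     88/5 ]
[ 0   0  -223/35 ]
Nonzero rows / pivot columns: 3

rank(A) = 3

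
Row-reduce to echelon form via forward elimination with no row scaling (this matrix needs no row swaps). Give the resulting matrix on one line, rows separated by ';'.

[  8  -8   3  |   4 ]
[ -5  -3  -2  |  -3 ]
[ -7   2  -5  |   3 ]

REF = [8 -8 3 4; 0 -8 -1/8 -1/2; 0 0 -147/64 109/16]

Forward elimination:
R2 <- R2 - (-5/8)*R1:  [    0    -8  -1/8  -1/2 ]
R3 <- R3 - (-7/8)*R1:  [     0     -5  -19/8   13/2 ]
R3 <- R3 - (5/8)*R2:  [       0        0  -147/64   109/16 ]
Row echelon form:
[ 8  -8        3  |       4 ]
[ 0  -8     -1/8  |    -1/2 ]
[ 0   0  -147/64  |  109/16 ]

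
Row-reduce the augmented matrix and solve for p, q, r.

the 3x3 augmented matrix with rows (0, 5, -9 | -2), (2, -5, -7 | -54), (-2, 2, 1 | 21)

Forward elimination on [A|b]:
R1 <-> R2   (pivot in column 1 was zero)
[  2  -5  -7  -54 ]
[  0   5  -9   -2 ]
[ -2   2   1   21 ]
R3 <- R3 - (-1)*R1:  [   0   -3   -6  -33 ]
R3 <- R3 - (-3/5)*R2:  [      0       0   -57/5  -171/5 ]
Row echelon form:
[ 2  -5     -7  |     -54 ]
[ 0   5     -9  |      -2 ]
[ 0   0  -57/5  |  -171/5 ]
Back-substitution:
r = (-171/5) / (-57/5) = 3
q = (-2 - (-9)*(3)) / 5 = 5
p = (-54 - (-5)*(5) - (-7)*(3)) / 2 = -4

(-4, 5, 3)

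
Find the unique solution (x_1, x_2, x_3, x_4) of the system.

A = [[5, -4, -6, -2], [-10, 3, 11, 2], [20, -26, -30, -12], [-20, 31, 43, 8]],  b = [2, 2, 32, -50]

(-4, 1, -3, -4)

Forward elimination on [A|b]:
R2 <- R2 - (-2)*R1:  [  0  -5  -1  -2   6 ]
R3 <- R3 - (4)*R1:  [   0  -10   -6   -4   24 ]
R4 <- R4 - (-4)*R1:  [   0   15   19    0  -42 ]
R3 <- R3 - (2)*R2:  [  0   0  -4   0  12 ]
R4 <- R4 - (-3)*R2:  [   0    0   16   -6  -24 ]
R4 <- R4 - (-4)*R3:  [  0   0   0  -6  24 ]
Row echelon form:
[ 5  -4  -6  -2  |   2 ]
[ 0  -5  -1  -2  |   6 ]
[ 0   0  -4   0  |  12 ]
[ 0   0   0  -6  |  24 ]
Back-substitution:
x_4 = (24) / -6 = -4
x_3 = (12) / -4 = -3
x_2 = (6 - (-1)*(-3) - (-2)*(-4)) / -5 = 1
x_1 = (2 - (-4)*(1) - (-6)*(-3) - (-2)*(-4)) / 5 = -4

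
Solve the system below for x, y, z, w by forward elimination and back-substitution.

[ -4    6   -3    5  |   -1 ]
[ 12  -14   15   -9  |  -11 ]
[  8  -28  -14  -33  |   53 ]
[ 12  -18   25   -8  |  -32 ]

Forward elimination on [A|b]:
R2 <- R2 - (-3)*R1:  [   0    4    6    6  -14 ]
R3 <- R3 - (-2)*R1:  [   0  -16  -20  -23   51 ]
R4 <- R4 - (-3)*R1:  [   0    0   16    7  -35 ]
R3 <- R3 - (-4)*R2:  [  0   0   4   1  -5 ]
R4 <- R4 - (4)*R3:  [   0    0    0    3  -15 ]
Row echelon form:
[ -4  6  -3  5  |   -1 ]
[  0  4   6  6  |  -14 ]
[  0  0   4  1  |   -5 ]
[  0  0   0  3  |  -15 ]
Back-substitution:
w = (-15) / 3 = -5
z = (-5 - (1)*(-5)) / 4 = 0
y = (-14 - (6)*(0) - (6)*(-5)) / 4 = 4
x = (-1 - (6)*(4) - (-3)*(0) - (5)*(-5)) / -4 = 0

(0, 4, 0, -5)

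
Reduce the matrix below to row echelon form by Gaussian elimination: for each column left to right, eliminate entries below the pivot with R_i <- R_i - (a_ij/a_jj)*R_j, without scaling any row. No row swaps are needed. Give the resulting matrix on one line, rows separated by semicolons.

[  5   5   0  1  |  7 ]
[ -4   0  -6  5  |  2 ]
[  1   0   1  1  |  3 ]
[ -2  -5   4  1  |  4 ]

REF = [5 5 0 1 7; 0 4 -6 29/5 38/5; 0 0 -1/2 9/4 7/2; 0 0 0 7/2 9]

Forward elimination:
R2 <- R2 - (-4/5)*R1:  [    0     4    -6  29/5  38/5 ]
R3 <- R3 - (1/5)*R1:  [   0   -1    1  4/5  8/5 ]
R4 <- R4 - (-2/5)*R1:  [    0    -3     4   7/5  34/5 ]
R3 <- R3 - (-1/4)*R2:  [    0     0  -1/2   9/4   7/2 ]
R4 <- R4 - (-3/4)*R2:  [    0     0  -1/2  23/4  25/2 ]
R4 <- R4 - (1)*R3:  [   0    0    0  7/2    9 ]
Row echelon form:
[ 5  5     0     1  |     7 ]
[ 0  4    -6  29/5  |  38/5 ]
[ 0  0  -1/2   9/4  |   7/2 ]
[ 0  0     0   7/2  |     9 ]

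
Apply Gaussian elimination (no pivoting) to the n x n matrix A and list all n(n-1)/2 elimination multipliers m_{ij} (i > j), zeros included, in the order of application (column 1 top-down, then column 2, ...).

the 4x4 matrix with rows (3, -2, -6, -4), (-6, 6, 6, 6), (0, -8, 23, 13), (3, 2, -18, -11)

Forward elimination:
R2 <- R2 - (-2)*R1:  [  0   2  -6  -2 ]
R3: entry in column 1 is already 0 -> m_{31} = 0 (no row operation needed)
R4 <- R4 - (1)*R1:  [   0    4  -12   -7 ]
R3 <- R3 - (-4)*R2:  [  0   0  -1   5 ]
R4 <- R4 - (2)*R2:  [  0   0   0  -3 ]
R4: entry in column 3 is already 0 -> m_{43} = 0 (no row operation needed)
Multipliers (in order of application): m_{21} = -2, m_{31} = 0, m_{41} = 1, m_{32} = -4, m_{42} = 2, m_{43} = 0

multipliers: -2, 0, 1, -4, 2, 0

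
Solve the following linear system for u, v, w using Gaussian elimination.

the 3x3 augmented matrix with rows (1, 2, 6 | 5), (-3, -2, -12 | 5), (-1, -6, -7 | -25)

(-5, 5, 0)

Forward elimination on [A|b]:
R2 <- R2 - (-3)*R1:  [  0   4   6  20 ]
R3 <- R3 - (-1)*R1:  [   0   -4   -1  -20 ]
R3 <- R3 - (-1)*R2:  [ 0  0  5  0 ]
Row echelon form:
[ 1  2  6  |   5 ]
[ 0  4  6  |  20 ]
[ 0  0  5  |   0 ]
Back-substitution:
w = (0) / 5 = 0
v = (20 - (6)*(0)) / 4 = 5
u = (5 - (2)*(5) - (6)*(0)) / 1 = -5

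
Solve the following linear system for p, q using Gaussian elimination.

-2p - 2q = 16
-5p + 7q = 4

(-5, -3)

Forward elimination on [A|b]:
R2 <- R2 - (5/2)*R1:  [   0   12  -36 ]
Row echelon form:
[ -2  -2  |   16 ]
[  0  12  |  -36 ]
Back-substitution:
q = (-36) / 12 = -3
p = (16 - (-2)*(-3)) / -2 = -5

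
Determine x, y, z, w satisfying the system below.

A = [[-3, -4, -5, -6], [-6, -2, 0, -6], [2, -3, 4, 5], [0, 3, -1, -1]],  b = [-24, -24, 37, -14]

(3, -3, 3, 2)

Forward elimination on [A|b]:
R2 <- R2 - (2)*R1:  [  0   6  10   6  24 ]
R3 <- R3 - (-2/3)*R1:  [     0  -17/3    2/3      1     21 ]
R3 <- R3 - (-17/18)*R2:  [     0      0   91/9   20/3  131/3 ]
R4 <- R4 - (1/2)*R2:  [   0    0   -6   -4  -26 ]
R4 <- R4 - (-54/91)*R3:  [     0      0      0  -4/91  -8/91 ]
Row echelon form:
[ -3  -4    -5     -6  |    -24 ]
[  0   6    10      6  |     24 ]
[  0   0  91/9   20/3  |  131/3 ]
[  0   0     0  -4/91  |  -8/91 ]
Back-substitution:
w = (-8/91) / (-4/91) = 2
z = (131/3 - (20/3)*(2)) / (91/9) = 3
y = (24 - (10)*(3) - (6)*(2)) / 6 = -3
x = (-24 - (-4)*(-3) - (-5)*(3) - (-6)*(2)) / -3 = 3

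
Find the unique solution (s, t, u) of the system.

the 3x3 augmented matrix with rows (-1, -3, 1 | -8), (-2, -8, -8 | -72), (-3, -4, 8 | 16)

(4, 3, 5)

Forward elimination on [A|b]:
R2 <- R2 - (2)*R1:  [   0   -2  -10  -56 ]
R3 <- R3 - (3)*R1:  [  0   5   5  40 ]
R3 <- R3 - (-5/2)*R2:  [    0     0   -20  -100 ]
Row echelon form:
[ -1  -3    1  |    -8 ]
[  0  -2  -10  |   -56 ]
[  0   0  -20  |  -100 ]
Back-substitution:
u = (-100) / -20 = 5
t = (-56 - (-10)*(5)) / -2 = 3
s = (-8 - (-3)*(3) - (1)*(5)) / -1 = 4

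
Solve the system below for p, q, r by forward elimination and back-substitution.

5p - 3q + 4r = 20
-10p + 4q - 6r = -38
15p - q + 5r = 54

Forward elimination on [A|b]:
R2 <- R2 - (-2)*R1:  [  0  -2   2   2 ]
R3 <- R3 - (3)*R1:  [  0   8  -7  -6 ]
R3 <- R3 - (-4)*R2:  [ 0  0  1  2 ]
Row echelon form:
[ 5  -3  4  |  20 ]
[ 0  -2  2  |   2 ]
[ 0   0  1  |   2 ]
Back-substitution:
r = (2) / 1 = 2
q = (2 - (2)*(2)) / -2 = 1
p = (20 - (-3)*(1) - (4)*(2)) / 5 = 3

(3, 1, 2)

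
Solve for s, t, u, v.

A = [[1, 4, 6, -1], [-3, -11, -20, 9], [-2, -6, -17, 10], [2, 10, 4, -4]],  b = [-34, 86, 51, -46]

Forward elimination on [A|b]:
R2 <- R2 - (-3)*R1:  [   0    1   -2    6  -16 ]
R3 <- R3 - (-2)*R1:  [   0    2   -5    8  -17 ]
R4 <- R4 - (2)*R1:  [  0   2  -8  -2  22 ]
R3 <- R3 - (2)*R2:  [  0   0  -1  -4  15 ]
R4 <- R4 - (2)*R2:  [   0    0   -4  -14   54 ]
R4 <- R4 - (4)*R3:  [  0   0   0   2  -6 ]
Row echelon form:
[ 1  4   6  -1  |  -34 ]
[ 0  1  -2   6  |  -16 ]
[ 0  0  -1  -4  |   15 ]
[ 0  0   0   2  |   -6 ]
Back-substitution:
v = (-6) / 2 = -3
u = (15 - (-4)*(-3)) / -1 = -3
t = (-16 - (-2)*(-3) - (6)*(-3)) / 1 = -4
s = (-34 - (4)*(-4) - (6)*(-3) - (-1)*(-3)) / 1 = -3

(-3, -4, -3, -3)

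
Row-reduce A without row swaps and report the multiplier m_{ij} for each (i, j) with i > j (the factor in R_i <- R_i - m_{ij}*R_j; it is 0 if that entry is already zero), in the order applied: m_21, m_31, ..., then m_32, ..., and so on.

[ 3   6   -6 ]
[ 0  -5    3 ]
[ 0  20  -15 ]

multipliers: 0, 0, -4

Forward elimination:
R2: entry in column 1 is already 0 -> m_{21} = 0 (no row operation needed)
R3: entry in column 1 is already 0 -> m_{31} = 0 (no row operation needed)
R3 <- R3 - (-4)*R2:  [  0   0  -3 ]
Multipliers (in order of application): m_{21} = 0, m_{31} = 0, m_{32} = -4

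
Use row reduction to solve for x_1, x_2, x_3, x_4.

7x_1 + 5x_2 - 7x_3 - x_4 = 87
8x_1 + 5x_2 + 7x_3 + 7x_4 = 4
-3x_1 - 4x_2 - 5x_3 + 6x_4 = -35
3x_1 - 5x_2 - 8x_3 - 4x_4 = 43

Forward elimination on [A|b]:
R2 <- R2 - (8/7)*R1:  [      0    -5/7      15    57/7  -668/7 ]
R3 <- R3 - (-3/7)*R1:  [     0  -13/7     -8   39/7   16/7 ]
R4 <- R4 - (3/7)*R1:  [     0  -50/7     -5  -25/7   40/7 ]
R3 <- R3 - (13/5)*R2:  [      0       0     -47   -78/5  1252/5 ]
R4 <- R4 - (10)*R2:  [    0     0  -155   -85   960 ]
R4 <- R4 - (155/47)*R3:  [        0         0         0  -1577/47   6308/47 ]
Row echelon form:
[ 7     5   -7        -1  |       87 ]
[ 0  -5/7   15      57/7  |   -668/7 ]
[ 0     0  -47     -78/5  |   1252/5 ]
[ 0     0    0  -1577/47  |  6308/47 ]
Back-substitution:
x_4 = (6308/47) / (-1577/47) = -4
x_3 = (1252/5 - (-78/5)*(-4)) / -47 = -4
x_2 = (-668/7 - (15)*(-4) - (57/7)*(-4)) / (-5/7) = 4
x_1 = (87 - (5)*(4) - (-7)*(-4) - (-1)*(-4)) / 7 = 5

(5, 4, -4, -4)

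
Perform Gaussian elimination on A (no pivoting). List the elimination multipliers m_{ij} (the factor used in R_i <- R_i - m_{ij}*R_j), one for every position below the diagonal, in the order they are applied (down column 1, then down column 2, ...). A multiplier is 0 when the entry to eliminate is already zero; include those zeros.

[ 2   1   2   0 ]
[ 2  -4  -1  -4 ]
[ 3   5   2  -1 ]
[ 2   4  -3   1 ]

multipliers: 1, 3/2, 1, -7/10, -3/5, 68/31

Forward elimination:
R2 <- R2 - (1)*R1:  [  0  -5  -3  -4 ]
R3 <- R3 - (3/2)*R1:  [   0  7/2   -1   -1 ]
R4 <- R4 - (1)*R1:  [  0   3  -5   1 ]
R3 <- R3 - (-7/10)*R2:  [      0       0  -31/10   -19/5 ]
R4 <- R4 - (-3/5)*R2:  [     0      0  -34/5   -7/5 ]
R4 <- R4 - (68/31)*R3:  [      0       0       0  215/31 ]
Multipliers (in order of application): m_{21} = 1, m_{31} = 3/2, m_{41} = 1, m_{32} = -7/10, m_{42} = -3/5, m_{43} = 68/31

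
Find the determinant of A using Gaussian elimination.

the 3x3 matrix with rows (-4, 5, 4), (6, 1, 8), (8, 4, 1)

det(A) = 478

Forward elimination:
R2 <- R2 - (-3/2)*R1:  [    0  17/2    14 ]
R3 <- R3 - (-2)*R1:  [  0  14   9 ]
R3 <- R3 - (28/17)*R2:  [       0        0  -239/17 ]
Upper-triangular form:
[ -4     5        4 ]
[  0  17/2       14 ]
[  0     0  -239/17 ]
det(A) = (-1)^0 * (-4) * (17/2) * (-239/17) = 478  (0 row swaps -> sign +1)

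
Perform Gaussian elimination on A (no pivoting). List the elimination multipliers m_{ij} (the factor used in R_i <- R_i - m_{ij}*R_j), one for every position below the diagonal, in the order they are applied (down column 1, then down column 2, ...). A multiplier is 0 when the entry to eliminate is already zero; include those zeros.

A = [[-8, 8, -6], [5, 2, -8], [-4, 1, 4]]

multipliers: -5/8, 1/2, -3/7

Forward elimination:
R2 <- R2 - (-5/8)*R1:  [     0      7  -47/4 ]
R3 <- R3 - (1/2)*R1:  [  0  -3   7 ]
R3 <- R3 - (-3/7)*R2:  [     0      0  55/28 ]
Multipliers (in order of application): m_{21} = -5/8, m_{31} = 1/2, m_{32} = -3/7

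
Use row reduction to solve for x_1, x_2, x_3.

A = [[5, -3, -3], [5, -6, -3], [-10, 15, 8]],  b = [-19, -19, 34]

Forward elimination on [A|b]:
R2 <- R2 - (1)*R1:  [  0  -3   0   0 ]
R3 <- R3 - (-2)*R1:  [  0   9   2  -4 ]
R3 <- R3 - (-3)*R2:  [  0   0   2  -4 ]
Row echelon form:
[ 5  -3  -3  |  -19 ]
[ 0  -3   0  |    0 ]
[ 0   0   2  |   -4 ]
Back-substitution:
x_3 = (-4) / 2 = -2
x_2 = (0) / -3 = 0
x_1 = (-19 - (-3)*(0) - (-3)*(-2)) / 5 = -5

(-5, 0, -2)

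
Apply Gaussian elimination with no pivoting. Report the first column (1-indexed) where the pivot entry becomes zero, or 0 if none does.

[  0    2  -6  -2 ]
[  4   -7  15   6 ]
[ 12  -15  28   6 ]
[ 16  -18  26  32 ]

Naive forward elimination:
Pivot entry (1,1) is zero but row 2 has 4 in column 1 -> naive elimination stops; a row interchange (e.g. R1 <-> R2) would be required here.

first zero-pivot column = 1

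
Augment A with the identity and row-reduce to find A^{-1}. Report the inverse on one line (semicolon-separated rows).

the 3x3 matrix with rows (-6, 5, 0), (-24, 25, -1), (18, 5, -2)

Gauss-Jordan on [A | I]:
R1 <- (1/-6)*R1:  [    1  -5/6     0  |  -1/6     0     0 ]
R2 <- R2 - (-24)*R1:  [  0   5  -1  |  -4   1   0 ]
R3 <- R3 - (18)*R1:  [  0  20  -2  |   3   0   1 ]
R2 <- (1/5)*R2:  [    0     1  -1/5  |  -4/5   1/5     0 ]
R1 <- R1 - (-5/6)*R2:  [    1     0  -1/6  |  -5/6   1/6     0 ]
R3 <- R3 - (20)*R2:  [  0   0   2  |  19  -4   1 ]
R3 <- (1/2)*R3:  [    0     0     1  |  19/2    -2   1/2 ]
R1 <- R1 - (-1/6)*R3:  [    1     0     0  |   3/4  -1/6  1/12 ]
R2 <- R2 - (-1/5)*R3:  [     0      1      0  |  11/10   -1/5   1/10 ]
Right block of [I | A^{-1}] is the inverse:
[   3/4  -1/6  1/12 ]
[ 11/10  -1/5  1/10 ]
[  19/2    -2   1/2 ]

inverse = [3/4 -1/6 1/12; 11/10 -1/5 1/10; 19/2 -2 1/2]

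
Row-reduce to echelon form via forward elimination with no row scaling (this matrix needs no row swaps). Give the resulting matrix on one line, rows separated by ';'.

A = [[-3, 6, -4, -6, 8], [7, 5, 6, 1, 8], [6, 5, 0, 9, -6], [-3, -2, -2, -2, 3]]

Forward elimination:
R2 <- R2 - (-7/3)*R1:  [     0     19  -10/3    -13   80/3 ]
R3 <- R3 - (-2)*R1:  [  0  17  -8  -3  10 ]
R4 <- R4 - (1)*R1:  [  0  -8   2   4  -5 ]
R3 <- R3 - (17/19)*R2:  [       0        0  -286/57   164/19  -790/57 ]
R4 <- R4 - (-8/19)*R2:  [      0       0   34/57  -28/19  355/57 ]
R4 <- R4 - (-17/143)*R3:  [       0        0        0  -64/143  655/143 ]
Row echelon form:
[ -3   6       -4       -6        8 ]
[  0  19    -10/3      -13     80/3 ]
[  0   0  -286/57   164/19  -790/57 ]
[  0   0        0  -64/143  655/143 ]

REF = [-3 6 -4 -6 8; 0 19 -10/3 -13 80/3; 0 0 -286/57 164/19 -790/57; 0 0 0 -64/143 655/143]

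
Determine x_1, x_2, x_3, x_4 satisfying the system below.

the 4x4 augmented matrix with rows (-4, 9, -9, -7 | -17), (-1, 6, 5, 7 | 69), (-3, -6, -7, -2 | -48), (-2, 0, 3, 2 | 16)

(0, 4, 2, 5)

Forward elimination on [A|b]:
R2 <- R2 - (1/4)*R1:  [     0   15/4   29/4   35/4  293/4 ]
R3 <- R3 - (3/4)*R1:  [      0   -51/4    -1/4    13/4  -141/4 ]
R4 <- R4 - (1/2)*R1:  [    0  -9/2  15/2  11/2  49/2 ]
R3 <- R3 - (-17/5)*R2:  [      0       0   122/5      33  1069/5 ]
R4 <- R4 - (-6/5)*R2:  [     0      0   81/5     16  562/5 ]
R4 <- R4 - (81/122)*R3:  [         0          0          0   -721/122  -3605/122 ]
Row echelon form:
[ -4     9     -9        -7  |        -17 ]
[  0  15/4   29/4      35/4  |      293/4 ]
[  0     0  122/5        33  |     1069/5 ]
[  0     0      0  -721/122  |  -3605/122 ]
Back-substitution:
x_4 = (-3605/122) / (-721/122) = 5
x_3 = (1069/5 - (33)*(5)) / (122/5) = 2
x_2 = (293/4 - (29/4)*(2) - (35/4)*(5)) / (15/4) = 4
x_1 = (-17 - (9)*(4) - (-9)*(2) - (-7)*(5)) / -4 = 0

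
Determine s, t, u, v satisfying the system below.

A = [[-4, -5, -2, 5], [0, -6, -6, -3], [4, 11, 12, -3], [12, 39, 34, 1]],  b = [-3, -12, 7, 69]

Forward elimination on [A|b]:
R3 <- R3 - (-1)*R1:  [  0   6  10   2   4 ]
R4 <- R4 - (-3)*R1:  [  0  24  28  16  60 ]
R3 <- R3 - (-1)*R2:  [  0   0   4  -1  -8 ]
R4 <- R4 - (-4)*R2:  [  0   0   4   4  12 ]
R4 <- R4 - (1)*R3:  [  0   0   0   5  20 ]
Row echelon form:
[ -4  -5  -2   5  |   -3 ]
[  0  -6  -6  -3  |  -12 ]
[  0   0   4  -1  |   -8 ]
[  0   0   0   5  |   20 ]
Back-substitution:
v = (20) / 5 = 4
u = (-8 - (-1)*(4)) / 4 = -1
t = (-12 - (-6)*(-1) - (-3)*(4)) / -6 = 1
s = (-3 - (-5)*(1) - (-2)*(-1) - (5)*(4)) / -4 = 5

(5, 1, -1, 4)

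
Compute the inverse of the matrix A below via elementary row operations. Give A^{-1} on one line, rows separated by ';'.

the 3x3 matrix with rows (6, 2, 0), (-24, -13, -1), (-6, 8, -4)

Gauss-Jordan on [A | I]:
R1 <- (1/6)*R1:  [   1  1/3    0  |  1/6    0    0 ]
R2 <- R2 - (-24)*R1:  [  0  -5  -1  |   4   1   0 ]
R3 <- R3 - (-6)*R1:  [  0  10  -4  |   1   0   1 ]
R2 <- (1/-5)*R2:  [    0     1   1/5  |  -4/5  -1/5     0 ]
R1 <- R1 - (1/3)*R2:  [     1      0  -1/15  |  13/30   1/15      0 ]
R3 <- R3 - (10)*R2:  [  0   0  -6  |   9   2   1 ]
R3 <- (1/-6)*R3:  [    0     0     1  |  -3/2  -1/3  -1/6 ]
R1 <- R1 - (-1/15)*R3:  [     1      0      0  |    1/3   2/45  -1/90 ]
R2 <- R2 - (1/5)*R3:  [     0      1      0  |   -1/2  -2/15   1/30 ]
Right block of [I | A^{-1}] is the inverse:
[  1/3   2/45  -1/90 ]
[ -1/2  -2/15   1/30 ]
[ -3/2   -1/3   -1/6 ]

inverse = [1/3 2/45 -1/90; -1/2 -2/15 1/30; -3/2 -1/3 -1/6]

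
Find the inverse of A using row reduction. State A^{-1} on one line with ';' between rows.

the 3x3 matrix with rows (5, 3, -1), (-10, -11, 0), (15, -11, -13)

inverse = [143/50 1 -11/50; -13/5 -1 1/5; 11/2 2 -1/2]

Gauss-Jordan on [A | I]:
R1 <- (1/5)*R1:  [    1   3/5  -1/5  |   1/5     0     0 ]
R2 <- R2 - (-10)*R1:  [  0  -5  -2  |   2   1   0 ]
R3 <- R3 - (15)*R1:  [   0  -20  -10  |   -3    0    1 ]
R2 <- (1/-5)*R2:  [    0     1   2/5  |  -2/5  -1/5     0 ]
R1 <- R1 - (3/5)*R2:  [      1       0  -11/25  |   11/25    3/25       0 ]
R3 <- R3 - (-20)*R2:  [   0    0   -2  |  -11   -4    1 ]
R3 <- (1/-2)*R3:  [    0     0     1  |  11/2     2  -1/2 ]
R1 <- R1 - (-11/25)*R3:  [      1       0       0  |  143/50       1  -11/50 ]
R2 <- R2 - (2/5)*R3:  [     0      1      0  |  -13/5     -1    1/5 ]
Right block of [I | A^{-1}] is the inverse:
[ 143/50   1  -11/50 ]
[  -13/5  -1     1/5 ]
[   11/2   2    -1/2 ]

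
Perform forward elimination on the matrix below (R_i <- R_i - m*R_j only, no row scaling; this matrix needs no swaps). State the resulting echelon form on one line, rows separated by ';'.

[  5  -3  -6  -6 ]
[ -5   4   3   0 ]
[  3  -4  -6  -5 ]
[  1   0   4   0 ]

REF = [5 -3 -6 -6; 0 1 -3 -6; 0 0 -9 -73/5; 0 0 0 -59/9]

Forward elimination:
R2 <- R2 - (-1)*R1:  [  0   1  -3  -6 ]
R3 <- R3 - (3/5)*R1:  [     0  -11/5  -12/5   -7/5 ]
R4 <- R4 - (1/5)*R1:  [    0   3/5  26/5   6/5 ]
R3 <- R3 - (-11/5)*R2:  [     0      0     -9  -73/5 ]
R4 <- R4 - (3/5)*R2:  [    0     0     7  24/5 ]
R4 <- R4 - (-7/9)*R3:  [     0      0      0  -59/9 ]
Row echelon form:
[ 5  -3  -6     -6 ]
[ 0   1  -3     -6 ]
[ 0   0  -9  -73/5 ]
[ 0   0   0  -59/9 ]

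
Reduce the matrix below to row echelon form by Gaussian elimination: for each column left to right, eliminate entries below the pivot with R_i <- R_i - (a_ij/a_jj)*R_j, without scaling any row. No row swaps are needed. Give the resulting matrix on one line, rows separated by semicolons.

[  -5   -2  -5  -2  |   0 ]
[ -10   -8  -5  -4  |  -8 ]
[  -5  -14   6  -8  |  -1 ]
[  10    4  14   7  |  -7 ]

REF = [-5 -2 -5 -2 0; 0 -4 5 0 -8; 0 0 -4 -6 23; 0 0 0 -3 16]

Forward elimination:
R2 <- R2 - (2)*R1:  [  0  -4   5   0  -8 ]
R3 <- R3 - (1)*R1:  [   0  -12   11   -6   -1 ]
R4 <- R4 - (-2)*R1:  [  0   0   4   3  -7 ]
R3 <- R3 - (3)*R2:  [  0   0  -4  -6  23 ]
R4 <- R4 - (-1)*R3:  [  0   0   0  -3  16 ]
Row echelon form:
[ -5  -2  -5  -2  |   0 ]
[  0  -4   5   0  |  -8 ]
[  0   0  -4  -6  |  23 ]
[  0   0   0  -3  |  16 ]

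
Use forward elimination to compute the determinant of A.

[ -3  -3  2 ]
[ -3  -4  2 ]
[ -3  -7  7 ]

Forward elimination:
R2 <- R2 - (1)*R1:  [  0  -1   0 ]
R3 <- R3 - (1)*R1:  [  0  -4   5 ]
R3 <- R3 - (4)*R2:  [ 0  0  5 ]
Upper-triangular form:
[ -3  -3  2 ]
[  0  -1  0 ]
[  0   0  5 ]
det(A) = (-1)^0 * (-3) * (-1) * (5) = 15  (0 row swaps -> sign +1)

det(A) = 15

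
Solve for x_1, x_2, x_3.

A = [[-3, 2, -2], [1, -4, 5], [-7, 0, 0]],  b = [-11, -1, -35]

(5, 4, 2)

Forward elimination on [A|b]:
R2 <- R2 - (-1/3)*R1:  [     0  -10/3   13/3  -14/3 ]
R3 <- R3 - (7/3)*R1:  [     0  -14/3   14/3  -28/3 ]
R3 <- R3 - (7/5)*R2:  [     0      0   -7/5  -14/5 ]
Row echelon form:
[ -3      2    -2  |    -11 ]
[  0  -10/3  13/3  |  -14/3 ]
[  0      0  -7/5  |  -14/5 ]
Back-substitution:
x_3 = (-14/5) / (-7/5) = 2
x_2 = (-14/3 - (13/3)*(2)) / (-10/3) = 4
x_1 = (-11 - (2)*(4) - (-2)*(2)) / -3 = 5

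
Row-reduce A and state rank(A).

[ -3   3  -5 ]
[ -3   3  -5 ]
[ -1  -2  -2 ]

Row reduction:
R2 <- R2 - (1)*R1:  [ 0  0  0 ]
R3 <- R3 - (1/3)*R1:  [    0    -3  -1/3 ]
R2 <-> R3   (pivot in column 2 was zero)
[ -3   3    -5 ]
[  0  -3  -1/3 ]
[  0   0     0 ]
Row echelon form:
[ -3   3    -5 ]
[  0  -3  -1/3 ]
[  0   0     0 ]
Nonzero rows / pivot columns: 2

rank(A) = 2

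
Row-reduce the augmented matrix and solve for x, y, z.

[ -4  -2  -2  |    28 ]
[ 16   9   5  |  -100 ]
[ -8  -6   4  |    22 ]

(-3, -3, -5)

Forward elimination on [A|b]:
R2 <- R2 - (-4)*R1:  [  0   1  -3  12 ]
R3 <- R3 - (2)*R1:  [   0   -2    8  -34 ]
R3 <- R3 - (-2)*R2:  [   0    0    2  -10 ]
Row echelon form:
[ -4  -2  -2  |   28 ]
[  0   1  -3  |   12 ]
[  0   0   2  |  -10 ]
Back-substitution:
z = (-10) / 2 = -5
y = (12 - (-3)*(-5)) / 1 = -3
x = (28 - (-2)*(-3) - (-2)*(-5)) / -4 = -3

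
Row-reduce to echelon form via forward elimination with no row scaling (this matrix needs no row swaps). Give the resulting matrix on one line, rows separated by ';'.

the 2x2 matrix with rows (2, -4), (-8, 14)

Forward elimination:
R2 <- R2 - (-4)*R1:  [  0  -2 ]
Row echelon form:
[ 2  -4 ]
[ 0  -2 ]

REF = [2 -4; 0 -2]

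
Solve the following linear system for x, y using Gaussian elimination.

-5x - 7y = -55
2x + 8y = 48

(4, 5)

Forward elimination on [A|b]:
R2 <- R2 - (-2/5)*R1:  [    0  26/5    26 ]
Row echelon form:
[ -5    -7  |  -55 ]
[  0  26/5  |   26 ]
Back-substitution:
y = (26) / (26/5) = 5
x = (-55 - (-7)*(5)) / -5 = 4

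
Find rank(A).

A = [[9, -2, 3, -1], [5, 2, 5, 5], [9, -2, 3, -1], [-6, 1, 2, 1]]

rank(A) = 3

Row reduction:
R2 <- R2 - (5/9)*R1:  [    0  28/9  10/3  50/9 ]
R3 <- R3 - (1)*R1:  [ 0  0  0  0 ]
R4 <- R4 - (-2/3)*R1:  [    0  -1/3     4   1/3 ]
R4 <- R4 - (-3/28)*R2:  [     0      0  61/14  13/14 ]
R3 <-> R4   (pivot in column 3 was zero)
[ 9    -2      3     -1 ]
[ 0  28/9   10/3   50/9 ]
[ 0     0  61/14  13/14 ]
[ 0     0      0      0 ]
Row echelon form:
[ 9    -2      3     -1 ]
[ 0  28/9   10/3   50/9 ]
[ 0     0  61/14  13/14 ]
[ 0     0      0      0 ]
Nonzero rows / pivot columns: 3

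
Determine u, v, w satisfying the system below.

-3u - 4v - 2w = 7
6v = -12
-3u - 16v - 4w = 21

(-3, -2, 5)

Forward elimination on [A|b]:
R3 <- R3 - (1)*R1:  [   0  -12   -2   14 ]
R3 <- R3 - (-2)*R2:  [   0    0   -2  -10 ]
Row echelon form:
[ -3  -4  -2  |    7 ]
[  0   6   0  |  -12 ]
[  0   0  -2  |  -10 ]
Back-substitution:
w = (-10) / -2 = 5
v = (-12) / 6 = -2
u = (7 - (-4)*(-2) - (-2)*(5)) / -3 = -3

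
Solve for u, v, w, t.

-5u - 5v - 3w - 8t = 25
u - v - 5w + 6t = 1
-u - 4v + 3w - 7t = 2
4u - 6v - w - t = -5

Forward elimination on [A|b]:
R2 <- R2 - (-1/5)*R1:  [     0     -2  -28/5   22/5      6 ]
R3 <- R3 - (1/5)*R1:  [     0     -3   18/5  -27/5     -3 ]
R4 <- R4 - (-4/5)*R1:  [     0    -10  -17/5  -37/5     15 ]
R3 <- R3 - (3/2)*R2:  [   0    0   12  -12  -12 ]
R4 <- R4 - (5)*R2:  [      0       0   123/5  -147/5     -15 ]
R4 <- R4 - (41/20)*R3:  [     0      0      0  -24/5   48/5 ]
Row echelon form:
[ -5  -5     -3     -8  |    25 ]
[  0  -2  -28/5   22/5  |     6 ]
[  0   0     12    -12  |   -12 ]
[  0   0      0  -24/5  |  48/5 ]
Back-substitution:
t = (48/5) / (-24/5) = -2
w = (-12 - (-12)*(-2)) / 12 = -3
v = (6 - (-28/5)*(-3) - (22/5)*(-2)) / -2 = 1
u = (25 - (-5)*(1) - (-3)*(-3) - (-8)*(-2)) / -5 = -1

(-1, 1, -3, -2)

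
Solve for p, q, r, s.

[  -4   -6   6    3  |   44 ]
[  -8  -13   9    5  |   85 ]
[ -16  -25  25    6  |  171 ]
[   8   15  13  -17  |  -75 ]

(1, -5, 2, 2)

Forward elimination on [A|b]:
R2 <- R2 - (2)*R1:  [  0  -1  -3  -1  -3 ]
R3 <- R3 - (4)*R1:  [  0  -1   1  -6  -5 ]
R4 <- R4 - (-2)*R1:  [   0    3   25  -11   13 ]
R3 <- R3 - (1)*R2:  [  0   0   4  -5  -2 ]
R4 <- R4 - (-3)*R2:  [   0    0   16  -14    4 ]
R4 <- R4 - (4)*R3:  [  0   0   0   6  12 ]
Row echelon form:
[ -4  -6   6   3  |  44 ]
[  0  -1  -3  -1  |  -3 ]
[  0   0   4  -5  |  -2 ]
[  0   0   0   6  |  12 ]
Back-substitution:
s = (12) / 6 = 2
r = (-2 - (-5)*(2)) / 4 = 2
q = (-3 - (-3)*(2) - (-1)*(2)) / -1 = -5
p = (44 - (-6)*(-5) - (6)*(2) - (3)*(2)) / -4 = 1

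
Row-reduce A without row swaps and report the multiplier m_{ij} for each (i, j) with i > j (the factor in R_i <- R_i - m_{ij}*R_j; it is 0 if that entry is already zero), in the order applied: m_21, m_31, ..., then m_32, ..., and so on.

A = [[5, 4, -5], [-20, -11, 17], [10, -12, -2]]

multipliers: -4, 2, -4

Forward elimination:
R2 <- R2 - (-4)*R1:  [  0   5  -3 ]
R3 <- R3 - (2)*R1:  [   0  -20    8 ]
R3 <- R3 - (-4)*R2:  [  0   0  -4 ]
Multipliers (in order of application): m_{21} = -4, m_{31} = 2, m_{32} = -4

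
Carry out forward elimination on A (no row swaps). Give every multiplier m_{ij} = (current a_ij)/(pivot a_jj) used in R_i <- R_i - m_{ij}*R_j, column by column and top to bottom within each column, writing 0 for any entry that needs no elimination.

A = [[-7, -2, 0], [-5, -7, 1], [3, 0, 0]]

Forward elimination:
R2 <- R2 - (5/7)*R1:  [     0  -39/7      1 ]
R3 <- R3 - (-3/7)*R1:  [    0  -6/7     0 ]
R3 <- R3 - (2/13)*R2:  [     0      0  -2/13 ]
Multipliers (in order of application): m_{21} = 5/7, m_{31} = -3/7, m_{32} = 2/13

multipliers: 5/7, -3/7, 2/13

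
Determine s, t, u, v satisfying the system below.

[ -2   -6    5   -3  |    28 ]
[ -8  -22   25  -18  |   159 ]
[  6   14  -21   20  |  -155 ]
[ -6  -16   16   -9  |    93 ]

Forward elimination on [A|b]:
R2 <- R2 - (4)*R1:  [  0   2   5  -6  47 ]
R3 <- R3 - (-3)*R1:  [   0   -4   -6   11  -71 ]
R4 <- R4 - (3)*R1:  [ 0  2  1  0  9 ]
R3 <- R3 - (-2)*R2:  [  0   0   4  -1  23 ]
R4 <- R4 - (1)*R2:  [   0    0   -4    6  -38 ]
R4 <- R4 - (-1)*R3:  [   0    0    0    5  -15 ]
Row echelon form:
[ -2  -6  5  -3  |   28 ]
[  0   2  5  -6  |   47 ]
[  0   0  4  -1  |   23 ]
[  0   0  0   5  |  -15 ]
Back-substitution:
v = (-15) / 5 = -3
u = (23 - (-1)*(-3)) / 4 = 5
t = (47 - (5)*(5) - (-6)*(-3)) / 2 = 2
s = (28 - (-6)*(2) - (5)*(5) - (-3)*(-3)) / -2 = -3

(-3, 2, 5, -3)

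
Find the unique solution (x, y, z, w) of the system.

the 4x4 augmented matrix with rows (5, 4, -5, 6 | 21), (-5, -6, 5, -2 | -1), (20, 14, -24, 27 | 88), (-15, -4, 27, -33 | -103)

Forward elimination on [A|b]:
R2 <- R2 - (-1)*R1:  [  0  -2   0   4  20 ]
R3 <- R3 - (4)*R1:  [  0  -2  -4   3   4 ]
R4 <- R4 - (-3)*R1:  [   0    8   12  -15  -40 ]
R3 <- R3 - (1)*R2:  [   0    0   -4   -1  -16 ]
R4 <- R4 - (-4)*R2:  [  0   0  12   1  40 ]
R4 <- R4 - (-3)*R3:  [  0   0   0  -2  -8 ]
Row echelon form:
[ 5   4  -5   6  |   21 ]
[ 0  -2   0   4  |   20 ]
[ 0   0  -4  -1  |  -16 ]
[ 0   0   0  -2  |   -8 ]
Back-substitution:
w = (-8) / -2 = 4
z = (-16 - (-1)*(4)) / -4 = 3
y = (20 - (4)*(4)) / -2 = -2
x = (21 - (4)*(-2) - (-5)*(3) - (6)*(4)) / 5 = 4

(4, -2, 3, 4)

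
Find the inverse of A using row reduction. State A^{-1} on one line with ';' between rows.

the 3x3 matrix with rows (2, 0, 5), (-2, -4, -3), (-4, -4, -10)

inverse = [7/4 -5/4 5/4; -1/2 0 -1/4; -1/2 1/2 -1/2]

Gauss-Jordan on [A | I]:
R1 <- (1/2)*R1:  [   1    0  5/2  |  1/2    0    0 ]
R2 <- R2 - (-2)*R1:  [  0  -4   2  |   1   1   0 ]
R3 <- R3 - (-4)*R1:  [  0  -4   0  |   2   0   1 ]
R2 <- (1/-4)*R2:  [    0     1  -1/2  |  -1/4  -1/4     0 ]
R3 <- R3 - (-4)*R2:  [  0   0  -2  |   1  -1   1 ]
R3 <- (1/-2)*R3:  [    0     0     1  |  -1/2   1/2  -1/2 ]
R1 <- R1 - (5/2)*R3:  [    1     0     0  |   7/4  -5/4   5/4 ]
R2 <- R2 - (-1/2)*R3:  [    0     1     0  |  -1/2     0  -1/4 ]
Right block of [I | A^{-1}] is the inverse:
[  7/4  -5/4   5/4 ]
[ -1/2     0  -1/4 ]
[ -1/2   1/2  -1/2 ]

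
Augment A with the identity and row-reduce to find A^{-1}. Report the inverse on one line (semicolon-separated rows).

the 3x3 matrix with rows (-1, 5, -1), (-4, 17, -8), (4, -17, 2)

Gauss-Jordan on [A | I]:
R1 <- (1/-1)*R1:  [  1  -5   1  |  -1   0   0 ]
R2 <- R2 - (-4)*R1:  [  0  -3  -4  |  -4   1   0 ]
R3 <- R3 - (4)*R1:  [  0   3  -2  |   4   0   1 ]
R2 <- (1/-3)*R2:  [    0     1   4/3  |   4/3  -1/3     0 ]
R1 <- R1 - (-5)*R2:  [    1     0  23/3  |  17/3  -5/3     0 ]
R3 <- R3 - (3)*R2:  [  0   0  -6  |   0   1   1 ]
R3 <- (1/-6)*R3:  [    0     0     1  |     0  -1/6  -1/6 ]
R1 <- R1 - (23/3)*R3:  [     1      0      0  |   17/3  -7/18  23/18 ]
R2 <- R2 - (4/3)*R3:  [    0     1     0  |   4/3  -1/9   2/9 ]
Right block of [I | A^{-1}] is the inverse:
[ 17/3  -7/18  23/18 ]
[  4/3   -1/9    2/9 ]
[    0   -1/6   -1/6 ]

inverse = [17/3 -7/18 23/18; 4/3 -1/9 2/9; 0 -1/6 -1/6]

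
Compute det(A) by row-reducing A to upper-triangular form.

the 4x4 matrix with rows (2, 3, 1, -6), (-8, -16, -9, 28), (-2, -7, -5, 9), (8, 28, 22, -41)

Forward elimination:
R2 <- R2 - (-4)*R1:  [  0  -4  -5   4 ]
R3 <- R3 - (-1)*R1:  [  0  -4  -4   3 ]
R4 <- R4 - (4)*R1:  [   0   16   18  -17 ]
R3 <- R3 - (1)*R2:  [  0   0   1  -1 ]
R4 <- R4 - (-4)*R2:  [  0   0  -2  -1 ]
R4 <- R4 - (-2)*R3:  [  0   0   0  -3 ]
Upper-triangular form:
[ 2   3   1  -6 ]
[ 0  -4  -5   4 ]
[ 0   0   1  -1 ]
[ 0   0   0  -3 ]
det(A) = (-1)^0 * (2) * (-4) * (1) * (-3) = 24  (0 row swaps -> sign +1)

det(A) = 24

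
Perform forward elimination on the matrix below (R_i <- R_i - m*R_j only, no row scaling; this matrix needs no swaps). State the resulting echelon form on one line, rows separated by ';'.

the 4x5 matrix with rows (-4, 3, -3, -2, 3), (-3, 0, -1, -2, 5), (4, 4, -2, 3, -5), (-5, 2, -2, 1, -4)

Forward elimination:
R2 <- R2 - (3/4)*R1:  [    0  -9/4   5/4  -1/2  11/4 ]
R3 <- R3 - (-1)*R1:  [  0   7  -5   1  -2 ]
R4 <- R4 - (5/4)*R1:  [     0   -7/4    7/4    7/2  -31/4 ]
R3 <- R3 - (-28/9)*R2:  [     0      0  -10/9   -5/9   59/9 ]
R4 <- R4 - (7/9)*R2:  [     0      0    7/9   35/9  -89/9 ]
R4 <- R4 - (-7/10)*R3:  [      0       0       0     7/2  -53/10 ]
Row echelon form:
[ -4     3     -3    -2       3 ]
[  0  -9/4    5/4  -1/2    11/4 ]
[  0     0  -10/9  -5/9    59/9 ]
[  0     0      0   7/2  -53/10 ]

REF = [-4 3 -3 -2 3; 0 -9/4 5/4 -1/2 11/4; 0 0 -10/9 -5/9 59/9; 0 0 0 7/2 -53/10]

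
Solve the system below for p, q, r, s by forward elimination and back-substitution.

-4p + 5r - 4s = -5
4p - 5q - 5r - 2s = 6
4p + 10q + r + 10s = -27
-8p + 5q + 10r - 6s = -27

(-4, -5, -1, 4)

Forward elimination on [A|b]:
R2 <- R2 - (-1)*R1:  [  0  -5   0  -6   1 ]
R3 <- R3 - (-1)*R1:  [   0   10    6    6  -32 ]
R4 <- R4 - (2)*R1:  [   0    5    0    2  -17 ]
R3 <- R3 - (-2)*R2:  [   0    0    6   -6  -30 ]
R4 <- R4 - (-1)*R2:  [   0    0    0   -4  -16 ]
Row echelon form:
[ -4   0  5  -4  |   -5 ]
[  0  -5  0  -6  |    1 ]
[  0   0  6  -6  |  -30 ]
[  0   0  0  -4  |  -16 ]
Back-substitution:
s = (-16) / -4 = 4
r = (-30 - (-6)*(4)) / 6 = -1
q = (1 - (-6)*(4)) / -5 = -5
p = (-5 - (5)*(-1) - (-4)*(4)) / -4 = -4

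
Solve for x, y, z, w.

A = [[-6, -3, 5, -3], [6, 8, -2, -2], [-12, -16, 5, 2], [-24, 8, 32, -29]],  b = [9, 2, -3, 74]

Forward elimination on [A|b]:
R2 <- R2 - (-1)*R1:  [  0   5   3  -5  11 ]
R3 <- R3 - (2)*R1:  [   0  -10   -5    8  -21 ]
R4 <- R4 - (4)*R1:  [   0   20   12  -17   38 ]
R3 <- R3 - (-2)*R2:  [  0   0   1  -2   1 ]
R4 <- R4 - (4)*R2:  [  0   0   0   3  -6 ]
Row echelon form:
[ -6  -3  5  -3  |   9 ]
[  0   5  3  -5  |  11 ]
[  0   0  1  -2  |   1 ]
[  0   0  0   3  |  -6 ]
Back-substitution:
w = (-6) / 3 = -2
z = (1 - (-2)*(-2)) / 1 = -3
y = (11 - (3)*(-3) - (-5)*(-2)) / 5 = 2
x = (9 - (-3)*(2) - (5)*(-3) - (-3)*(-2)) / -6 = -4

(-4, 2, -3, -2)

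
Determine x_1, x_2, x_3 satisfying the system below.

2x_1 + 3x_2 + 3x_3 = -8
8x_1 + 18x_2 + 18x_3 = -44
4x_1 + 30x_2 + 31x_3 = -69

Forward elimination on [A|b]:
R2 <- R2 - (4)*R1:  [   0    6    6  -12 ]
R3 <- R3 - (2)*R1:  [   0   24   25  -53 ]
R3 <- R3 - (4)*R2:  [  0   0   1  -5 ]
Row echelon form:
[ 2  3  3  |   -8 ]
[ 0  6  6  |  -12 ]
[ 0  0  1  |   -5 ]
Back-substitution:
x_3 = (-5) / 1 = -5
x_2 = (-12 - (6)*(-5)) / 6 = 3
x_1 = (-8 - (3)*(3) - (3)*(-5)) / 2 = -1

(-1, 3, -5)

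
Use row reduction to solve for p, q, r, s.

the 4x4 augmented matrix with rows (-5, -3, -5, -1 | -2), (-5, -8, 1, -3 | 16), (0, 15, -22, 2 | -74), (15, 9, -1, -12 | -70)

(1, -4, 1, 4)

Forward elimination on [A|b]:
R2 <- R2 - (1)*R1:  [  0  -5   6  -2  18 ]
R4 <- R4 - (-3)*R1:  [   0    0  -16  -15  -76 ]
R3 <- R3 - (-3)*R2:  [   0    0   -4   -4  -20 ]
R4 <- R4 - (4)*R3:  [ 0  0  0  1  4 ]
Row echelon form:
[ -5  -3  -5  -1  |   -2 ]
[  0  -5   6  -2  |   18 ]
[  0   0  -4  -4  |  -20 ]
[  0   0   0   1  |    4 ]
Back-substitution:
s = (4) / 1 = 4
r = (-20 - (-4)*(4)) / -4 = 1
q = (18 - (6)*(1) - (-2)*(4)) / -5 = -4
p = (-2 - (-3)*(-4) - (-5)*(1) - (-1)*(4)) / -5 = 1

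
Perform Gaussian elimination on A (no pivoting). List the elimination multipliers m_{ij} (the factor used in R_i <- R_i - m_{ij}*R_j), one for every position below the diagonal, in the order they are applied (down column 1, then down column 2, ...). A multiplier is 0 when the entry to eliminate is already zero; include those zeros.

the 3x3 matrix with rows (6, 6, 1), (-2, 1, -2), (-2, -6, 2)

multipliers: -1/3, -1/3, -4/3

Forward elimination:
R2 <- R2 - (-1/3)*R1:  [    0     3  -5/3 ]
R3 <- R3 - (-1/3)*R1:  [   0   -4  7/3 ]
R3 <- R3 - (-4/3)*R2:  [   0    0  1/9 ]
Multipliers (in order of application): m_{21} = -1/3, m_{31} = -1/3, m_{32} = -4/3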